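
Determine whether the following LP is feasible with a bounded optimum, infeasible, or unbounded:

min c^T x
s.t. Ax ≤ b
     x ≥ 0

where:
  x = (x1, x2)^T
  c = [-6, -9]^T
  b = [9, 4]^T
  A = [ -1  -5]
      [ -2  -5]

Unbounded (objective can decrease without bound)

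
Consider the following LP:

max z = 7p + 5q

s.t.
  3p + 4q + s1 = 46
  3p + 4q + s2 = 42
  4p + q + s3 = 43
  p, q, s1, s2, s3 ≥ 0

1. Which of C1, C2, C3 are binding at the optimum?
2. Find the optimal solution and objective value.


1. C2, C3
2. p = 10, q = 3, z = 85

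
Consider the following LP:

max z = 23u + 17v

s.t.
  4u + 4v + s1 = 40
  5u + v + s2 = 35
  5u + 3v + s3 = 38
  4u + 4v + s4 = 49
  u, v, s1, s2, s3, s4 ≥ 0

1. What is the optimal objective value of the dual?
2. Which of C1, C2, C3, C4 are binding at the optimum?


1. 194
2. C1, C3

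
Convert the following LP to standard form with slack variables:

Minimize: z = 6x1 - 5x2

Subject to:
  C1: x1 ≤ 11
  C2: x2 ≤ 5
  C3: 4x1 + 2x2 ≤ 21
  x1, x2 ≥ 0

min z = 6x1 - 5x2

s.t.
  x1 + s1 = 11
  x2 + s2 = 5
  4x1 + 2x2 + s3 = 21
  x1, x2, s1, s2, s3 ≥ 0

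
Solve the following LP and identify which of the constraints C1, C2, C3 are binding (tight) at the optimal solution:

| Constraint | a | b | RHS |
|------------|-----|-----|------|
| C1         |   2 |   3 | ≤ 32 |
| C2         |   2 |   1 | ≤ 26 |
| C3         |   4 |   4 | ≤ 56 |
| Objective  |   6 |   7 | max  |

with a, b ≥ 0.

At a = 10, b = 4, compute slack b - a·x for each constraint:
  C1: 32 − 32 = 0  (binding)
  C2: 26 − 24 = 2  (slack)
  C3: 56 − 56 = 0  (binding)

Optimal: a = 10, b = 4
Binding: C1, C3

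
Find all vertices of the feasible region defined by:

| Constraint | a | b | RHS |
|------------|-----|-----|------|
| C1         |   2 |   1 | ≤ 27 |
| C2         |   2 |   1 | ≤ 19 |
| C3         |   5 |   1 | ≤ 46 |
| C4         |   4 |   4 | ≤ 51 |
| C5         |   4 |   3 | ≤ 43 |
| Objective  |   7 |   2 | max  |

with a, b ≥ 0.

(0, 0), (9.2, 0), (9, 1), (7, 5), (4.75, 8), (0, 12.75)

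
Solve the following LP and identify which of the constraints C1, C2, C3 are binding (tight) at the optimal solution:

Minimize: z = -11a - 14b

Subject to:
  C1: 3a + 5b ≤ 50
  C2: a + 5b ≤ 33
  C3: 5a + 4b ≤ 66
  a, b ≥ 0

At a = 10, b = 4, compute slack b - a·x for each constraint:
  C1: 50 − 50 = 0  (binding)
  C2: 33 − 30 = 3  (slack)
  C3: 66 − 66 = 0  (binding)

Optimal: a = 10, b = 4
Binding: C1, C3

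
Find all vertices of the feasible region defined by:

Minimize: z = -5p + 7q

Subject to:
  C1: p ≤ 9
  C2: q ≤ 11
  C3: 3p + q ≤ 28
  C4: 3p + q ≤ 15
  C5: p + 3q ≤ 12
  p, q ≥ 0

(0, 0), (5, 0), (4.125, 2.625), (0, 4)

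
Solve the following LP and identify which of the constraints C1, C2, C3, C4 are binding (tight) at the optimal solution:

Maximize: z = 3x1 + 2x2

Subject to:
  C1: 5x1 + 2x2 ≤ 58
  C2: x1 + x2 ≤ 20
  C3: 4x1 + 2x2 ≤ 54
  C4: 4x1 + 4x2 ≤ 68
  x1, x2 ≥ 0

At x1 = 8, x2 = 9, compute slack b - a·x for each constraint:
  C1: 58 − 58 = 0  (binding)
  C2: 20 − 17 = 3  (slack)
  C3: 54 − 50 = 4  (slack)
  C4: 68 − 68 = 0  (binding)

Optimal: x1 = 8, x2 = 9
Binding: C1, C4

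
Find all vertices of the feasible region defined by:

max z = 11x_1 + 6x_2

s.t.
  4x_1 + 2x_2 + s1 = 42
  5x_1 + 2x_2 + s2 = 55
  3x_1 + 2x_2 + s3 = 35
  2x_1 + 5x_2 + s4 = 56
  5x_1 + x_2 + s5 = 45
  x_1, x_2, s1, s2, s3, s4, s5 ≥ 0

(0, 0), (9, 0), (8, 5), (7, 7), (5.727, 8.909), (0, 11.2)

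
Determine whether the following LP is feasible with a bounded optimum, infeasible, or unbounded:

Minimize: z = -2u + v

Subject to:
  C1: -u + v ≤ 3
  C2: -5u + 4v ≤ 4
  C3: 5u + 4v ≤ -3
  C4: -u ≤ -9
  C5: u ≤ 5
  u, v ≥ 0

Infeasible (no feasible solution exists)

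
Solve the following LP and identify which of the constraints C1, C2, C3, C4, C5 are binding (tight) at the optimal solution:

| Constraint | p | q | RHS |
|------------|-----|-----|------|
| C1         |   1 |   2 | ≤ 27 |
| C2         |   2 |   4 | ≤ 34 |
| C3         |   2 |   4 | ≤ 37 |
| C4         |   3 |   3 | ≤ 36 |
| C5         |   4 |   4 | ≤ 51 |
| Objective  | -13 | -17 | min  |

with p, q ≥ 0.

At p = 7, q = 5, compute slack b - a·x for each constraint:
  C1: 27 − 17 = 10  (slack)
  C2: 34 − 34 = 0  (binding)
  C3: 37 − 34 = 3  (slack)
  C4: 36 − 36 = 0  (binding)
  C5: 51 − 48 = 3  (slack)

Optimal: p = 7, q = 5
Binding: C2, C4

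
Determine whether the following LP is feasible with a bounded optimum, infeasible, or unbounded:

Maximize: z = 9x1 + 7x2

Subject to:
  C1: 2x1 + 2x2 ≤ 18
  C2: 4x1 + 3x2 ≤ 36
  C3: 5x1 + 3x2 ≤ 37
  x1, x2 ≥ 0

Feasible with a bounded optimal solution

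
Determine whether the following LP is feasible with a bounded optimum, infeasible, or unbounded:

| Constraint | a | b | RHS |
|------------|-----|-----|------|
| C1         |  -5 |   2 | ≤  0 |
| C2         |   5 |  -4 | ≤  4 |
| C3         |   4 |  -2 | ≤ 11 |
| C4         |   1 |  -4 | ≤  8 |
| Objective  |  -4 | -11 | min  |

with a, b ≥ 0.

Unbounded (objective can decrease without bound)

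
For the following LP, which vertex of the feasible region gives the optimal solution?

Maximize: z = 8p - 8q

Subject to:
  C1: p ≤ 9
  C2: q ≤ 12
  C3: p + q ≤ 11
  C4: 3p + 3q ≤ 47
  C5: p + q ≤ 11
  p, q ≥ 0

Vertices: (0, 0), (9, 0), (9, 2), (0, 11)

Evaluate the objective at each vertex of the feasible region:
  z(0, 0) = 0
  z(9, 0) = 72  ←
  z(9, 2) = 56
  z(0, 11) = -88
The maximum is at p = 9, q = 0.

(9, 0)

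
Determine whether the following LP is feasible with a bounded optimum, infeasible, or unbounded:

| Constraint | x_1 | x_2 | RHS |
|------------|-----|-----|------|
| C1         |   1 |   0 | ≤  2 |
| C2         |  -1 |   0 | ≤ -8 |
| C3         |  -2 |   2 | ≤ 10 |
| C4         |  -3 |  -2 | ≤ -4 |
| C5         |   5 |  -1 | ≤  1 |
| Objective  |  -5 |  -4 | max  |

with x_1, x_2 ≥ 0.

Infeasible (no feasible solution exists)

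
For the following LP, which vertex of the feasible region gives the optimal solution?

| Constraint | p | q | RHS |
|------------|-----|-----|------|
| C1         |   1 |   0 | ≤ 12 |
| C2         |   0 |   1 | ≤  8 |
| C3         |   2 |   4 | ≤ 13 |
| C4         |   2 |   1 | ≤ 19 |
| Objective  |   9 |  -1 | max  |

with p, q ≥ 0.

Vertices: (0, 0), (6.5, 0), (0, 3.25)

Evaluate the objective at each vertex of the feasible region:
  z(0, 0) = 0
  z(6.5, 0) = 58.5  ←
  z(0, 3.25) = -3.25
The maximum is at p = 6.5, q = 0.

(6.5, 0)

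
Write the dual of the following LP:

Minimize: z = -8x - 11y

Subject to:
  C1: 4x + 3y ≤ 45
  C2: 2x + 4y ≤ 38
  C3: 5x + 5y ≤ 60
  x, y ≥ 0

Primal min cᵀx s.t. Ax ≤ b, x ≥ 0  →  Dual max −bᵀy s.t. Aᵀy ≥ −c, y ≥ 0.

Maximize: z = -45y1 - 38y2 - 60y3

Subject to:
  4y1 + 2y2 + 5y3 ≥ 8
  3y1 + 4y2 + 5y3 ≥ 11
  y1, y2, y3 ≥ 0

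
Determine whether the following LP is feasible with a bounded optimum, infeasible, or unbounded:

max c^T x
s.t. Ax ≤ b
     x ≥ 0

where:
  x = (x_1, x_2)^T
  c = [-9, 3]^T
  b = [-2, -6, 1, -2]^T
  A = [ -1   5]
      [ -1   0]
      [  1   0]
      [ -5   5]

Infeasible (no feasible solution exists)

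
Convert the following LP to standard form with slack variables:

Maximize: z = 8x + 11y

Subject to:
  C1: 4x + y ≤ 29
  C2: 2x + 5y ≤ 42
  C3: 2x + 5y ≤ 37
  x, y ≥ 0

max z = 8x + 11y

s.t.
  4x + y + s1 = 29
  2x + 5y + s2 = 42
  2x + 5y + s3 = 37
  x, y, s1, s2, s3 ≥ 0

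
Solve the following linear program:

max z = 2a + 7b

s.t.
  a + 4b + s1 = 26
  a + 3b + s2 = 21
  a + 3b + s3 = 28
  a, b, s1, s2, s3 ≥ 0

Evaluate the objective at each vertex of the feasible region:
  z(0, 0) = 0
  z(21, 0) = 42
  z(6, 5) = 47  ←
  z(0, 6.5) = 45.5
The maximum is at a = 6, b = 5.

a = 6, b = 5, z = 47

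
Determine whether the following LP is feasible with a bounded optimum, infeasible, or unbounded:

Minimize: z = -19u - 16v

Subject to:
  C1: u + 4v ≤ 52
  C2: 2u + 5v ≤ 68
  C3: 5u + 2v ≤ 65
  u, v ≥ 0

Feasible with a bounded optimal solution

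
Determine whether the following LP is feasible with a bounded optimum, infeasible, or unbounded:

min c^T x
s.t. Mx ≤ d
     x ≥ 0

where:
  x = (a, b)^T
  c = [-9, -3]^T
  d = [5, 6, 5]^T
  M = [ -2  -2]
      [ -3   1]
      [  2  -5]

Unbounded (objective can decrease without bound)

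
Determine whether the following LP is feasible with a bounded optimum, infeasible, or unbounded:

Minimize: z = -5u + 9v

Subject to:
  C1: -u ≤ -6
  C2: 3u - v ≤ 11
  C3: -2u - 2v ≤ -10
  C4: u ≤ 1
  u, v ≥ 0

Infeasible (no feasible solution exists)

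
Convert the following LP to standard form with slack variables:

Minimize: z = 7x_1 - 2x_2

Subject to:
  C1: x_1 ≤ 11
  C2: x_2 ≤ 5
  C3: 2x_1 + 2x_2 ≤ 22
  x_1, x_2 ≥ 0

min z = 7x_1 - 2x_2

s.t.
  x_1 + s1 = 11
  x_2 + s2 = 5
  2x_1 + 2x_2 + s3 = 22
  x_1, x_2, s1, s2, s3 ≥ 0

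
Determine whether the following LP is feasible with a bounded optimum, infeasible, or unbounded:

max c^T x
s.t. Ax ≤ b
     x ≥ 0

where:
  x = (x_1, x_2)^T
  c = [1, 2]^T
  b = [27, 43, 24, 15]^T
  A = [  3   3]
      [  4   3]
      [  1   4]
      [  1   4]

Feasible with a bounded optimal solution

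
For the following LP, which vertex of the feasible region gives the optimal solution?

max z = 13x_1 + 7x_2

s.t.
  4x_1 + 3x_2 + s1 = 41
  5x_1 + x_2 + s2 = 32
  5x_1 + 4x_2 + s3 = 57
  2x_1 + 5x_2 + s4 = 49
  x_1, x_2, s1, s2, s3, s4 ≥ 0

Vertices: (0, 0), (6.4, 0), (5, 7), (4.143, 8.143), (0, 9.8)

Evaluate the objective at each vertex of the feasible region:
  z(0, 0) = 0
  z(6.4, 0) = 83.2
  z(5, 7) = 114  ←
  z(4.143, 8.143) = 110.9
  z(0, 9.8) = 68.6
The maximum is at x_1 = 5, x_2 = 7.

(5, 7)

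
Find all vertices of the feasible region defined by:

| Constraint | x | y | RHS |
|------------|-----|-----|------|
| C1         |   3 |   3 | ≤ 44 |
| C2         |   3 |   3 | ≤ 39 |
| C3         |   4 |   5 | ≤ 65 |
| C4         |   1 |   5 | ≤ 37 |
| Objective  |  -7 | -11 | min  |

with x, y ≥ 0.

(0, 0), (13, 0), (7, 6), (0, 7.4)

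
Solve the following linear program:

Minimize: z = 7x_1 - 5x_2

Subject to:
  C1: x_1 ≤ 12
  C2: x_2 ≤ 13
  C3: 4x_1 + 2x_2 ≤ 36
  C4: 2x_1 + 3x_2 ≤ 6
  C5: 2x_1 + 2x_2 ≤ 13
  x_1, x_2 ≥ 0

Evaluate the objective at each vertex of the feasible region:
  z(0, 0) = 0
  z(3, 0) = 21
  z(0, 2) = -10  ←
The minimum is at x_1 = 0, x_2 = 2.

x_1 = 0, x_2 = 2, z = -10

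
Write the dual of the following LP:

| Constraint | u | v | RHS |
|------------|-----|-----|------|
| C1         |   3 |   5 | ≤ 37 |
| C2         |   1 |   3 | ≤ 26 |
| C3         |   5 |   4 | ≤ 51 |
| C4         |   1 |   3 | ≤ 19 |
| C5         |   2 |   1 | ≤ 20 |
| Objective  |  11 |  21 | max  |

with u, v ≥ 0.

Primal max cᵀx s.t. Ax ≤ b, x ≥ 0  →  Dual min bᵀy s.t. Aᵀy ≥ c, y ≥ 0.

Minimize: z = 37y1 + 26y2 + 51y3 + 19y4 + 20y5

Subject to:
  3y1 + y2 + 5y3 + y4 + 2y5 ≥ 11
  5y1 + 3y2 + 4y3 + 3y4 + y5 ≥ 21
  y1, y2, y3, y4, y5 ≥ 0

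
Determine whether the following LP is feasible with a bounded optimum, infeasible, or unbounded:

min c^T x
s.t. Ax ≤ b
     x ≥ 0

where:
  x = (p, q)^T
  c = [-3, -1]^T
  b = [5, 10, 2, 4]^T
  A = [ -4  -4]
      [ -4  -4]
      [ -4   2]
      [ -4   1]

Unbounded (objective can decrease without bound)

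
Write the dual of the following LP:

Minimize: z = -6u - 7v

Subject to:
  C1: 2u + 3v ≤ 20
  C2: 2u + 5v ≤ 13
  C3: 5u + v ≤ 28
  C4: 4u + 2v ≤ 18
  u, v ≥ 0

Primal min cᵀx s.t. Ax ≤ b, x ≥ 0  →  Dual max −bᵀy s.t. Aᵀy ≥ −c, y ≥ 0.

Maximize: z = -20y1 - 13y2 - 28y3 - 18y4

Subject to:
  2y1 + 2y2 + 5y3 + 4y4 ≥ 6
  3y1 + 5y2 + y3 + 2y4 ≥ 7
  y1, y2, y3, y4 ≥ 0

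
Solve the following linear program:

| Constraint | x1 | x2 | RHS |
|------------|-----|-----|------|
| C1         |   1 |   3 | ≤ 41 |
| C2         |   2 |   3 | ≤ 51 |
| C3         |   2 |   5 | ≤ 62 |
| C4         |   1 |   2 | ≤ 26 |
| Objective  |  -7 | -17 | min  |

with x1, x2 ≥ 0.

Evaluate the objective at each vertex of the feasible region:
  z(0, 0) = 0
  z(25.5, 0) = -178.5
  z(24, 1) = -185
  z(6, 10) = -212  ←
  z(0, 12.4) = -210.8
The minimum is at x1 = 6, x2 = 10.

x1 = 6, x2 = 10, z = -212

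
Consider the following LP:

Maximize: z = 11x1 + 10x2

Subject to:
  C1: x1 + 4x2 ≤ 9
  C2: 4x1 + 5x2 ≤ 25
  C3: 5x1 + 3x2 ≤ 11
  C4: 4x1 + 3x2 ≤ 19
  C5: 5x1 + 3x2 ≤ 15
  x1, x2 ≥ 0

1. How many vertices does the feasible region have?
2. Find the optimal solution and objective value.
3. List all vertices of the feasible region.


1. 4
2. x1 = 1, x2 = 2, z = 31
3. (0, 0), (2.2, 0), (1, 2), (0, 2.25)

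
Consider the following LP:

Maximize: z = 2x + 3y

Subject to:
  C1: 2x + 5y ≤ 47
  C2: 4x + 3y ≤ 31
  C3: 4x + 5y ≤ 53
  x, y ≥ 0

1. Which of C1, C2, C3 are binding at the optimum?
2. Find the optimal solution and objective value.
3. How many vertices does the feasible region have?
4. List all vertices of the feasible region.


1. C1, C2
2. x = 1, y = 9, z = 29
3. 4
4. (0, 0), (7.75, 0), (1, 9), (0, 9.4)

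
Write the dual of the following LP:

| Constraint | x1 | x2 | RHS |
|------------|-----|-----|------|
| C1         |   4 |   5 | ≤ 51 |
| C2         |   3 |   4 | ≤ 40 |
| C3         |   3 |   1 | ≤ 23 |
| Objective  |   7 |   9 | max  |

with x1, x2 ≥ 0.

Primal max cᵀx s.t. Ax ≤ b, x ≥ 0  →  Dual min bᵀy s.t. Aᵀy ≥ c, y ≥ 0.

Minimize: z = 51y1 + 40y2 + 23y3

Subject to:
  4y1 + 3y2 + 3y3 ≥ 7
  5y1 + 4y2 + y3 ≥ 9
  y1, y2, y3 ≥ 0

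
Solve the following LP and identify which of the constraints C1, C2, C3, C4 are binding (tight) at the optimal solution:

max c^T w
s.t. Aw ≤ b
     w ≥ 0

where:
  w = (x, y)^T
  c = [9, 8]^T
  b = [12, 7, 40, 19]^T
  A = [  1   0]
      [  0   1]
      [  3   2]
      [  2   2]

At x = 9.5, y = 0, compute slack b - a·x for each constraint:
  C1: 12 − 9.5 = 2.5  (slack)
  C2: 7 − 0 = 7  (slack)
  C3: 40 − 28.5 = 11.5  (slack)
  C4: 19 − 19 = 0  (binding)

Optimal: x = 9.5, y = 0
Binding: C4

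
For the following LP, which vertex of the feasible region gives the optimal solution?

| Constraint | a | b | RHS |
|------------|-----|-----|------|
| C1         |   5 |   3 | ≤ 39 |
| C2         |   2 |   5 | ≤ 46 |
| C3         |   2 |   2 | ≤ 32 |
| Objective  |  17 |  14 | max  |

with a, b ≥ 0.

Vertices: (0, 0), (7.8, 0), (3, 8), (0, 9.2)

Evaluate the objective at each vertex of the feasible region:
  z(0, 0) = 0
  z(7.8, 0) = 132.6
  z(3, 8) = 163  ←
  z(0, 9.2) = 128.8
The maximum is at a = 3, b = 8.

(3, 8)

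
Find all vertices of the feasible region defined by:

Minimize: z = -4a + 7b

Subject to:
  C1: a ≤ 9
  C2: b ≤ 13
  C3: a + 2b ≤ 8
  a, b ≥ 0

(0, 0), (8, 0), (0, 4)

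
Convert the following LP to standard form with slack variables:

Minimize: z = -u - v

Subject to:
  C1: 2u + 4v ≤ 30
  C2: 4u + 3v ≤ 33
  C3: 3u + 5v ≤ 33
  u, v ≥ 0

min z = -u - v

s.t.
  2u + 4v + s1 = 30
  4u + 3v + s2 = 33
  3u + 5v + s3 = 33
  u, v, s1, s2, s3 ≥ 0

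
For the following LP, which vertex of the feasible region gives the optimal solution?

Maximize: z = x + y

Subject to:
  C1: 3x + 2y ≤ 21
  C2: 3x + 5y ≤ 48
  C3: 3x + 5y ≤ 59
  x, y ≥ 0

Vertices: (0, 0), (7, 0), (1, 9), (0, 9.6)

Evaluate the objective at each vertex of the feasible region:
  z(0, 0) = 0
  z(7, 0) = 7
  z(1, 9) = 10  ←
  z(0, 9.6) = 9.6
The maximum is at x = 1, y = 9.

(1, 9)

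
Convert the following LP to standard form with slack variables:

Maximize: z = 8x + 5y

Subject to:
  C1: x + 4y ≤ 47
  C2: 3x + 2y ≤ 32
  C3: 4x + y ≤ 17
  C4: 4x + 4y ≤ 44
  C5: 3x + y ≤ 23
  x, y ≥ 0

max z = 8x + 5y

s.t.
  x + 4y + s1 = 47
  3x + 2y + s2 = 32
  4x + y + s3 = 17
  4x + 4y + s4 = 44
  3x + y + s5 = 23
  x, y, s1, s2, s3, s4, s5 ≥ 0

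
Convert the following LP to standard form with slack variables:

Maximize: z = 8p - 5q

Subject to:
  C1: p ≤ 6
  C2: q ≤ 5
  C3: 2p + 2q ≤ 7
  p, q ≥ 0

max z = 8p - 5q

s.t.
  p + s1 = 6
  q + s2 = 5
  2p + 2q + s3 = 7
  p, q, s1, s2, s3 ≥ 0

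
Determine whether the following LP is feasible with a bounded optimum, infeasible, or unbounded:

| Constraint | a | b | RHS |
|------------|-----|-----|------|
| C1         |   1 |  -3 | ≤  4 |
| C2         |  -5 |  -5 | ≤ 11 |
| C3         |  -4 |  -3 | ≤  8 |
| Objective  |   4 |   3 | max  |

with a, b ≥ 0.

Unbounded (objective can increase without bound)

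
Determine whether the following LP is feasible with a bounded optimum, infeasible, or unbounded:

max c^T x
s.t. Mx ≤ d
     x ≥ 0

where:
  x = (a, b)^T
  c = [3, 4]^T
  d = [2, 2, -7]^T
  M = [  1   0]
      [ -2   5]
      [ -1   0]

Infeasible (no feasible solution exists)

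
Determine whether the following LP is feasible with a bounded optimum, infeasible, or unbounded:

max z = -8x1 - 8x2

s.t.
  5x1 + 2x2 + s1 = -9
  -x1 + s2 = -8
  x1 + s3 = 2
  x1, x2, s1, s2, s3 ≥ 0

Infeasible (no feasible solution exists)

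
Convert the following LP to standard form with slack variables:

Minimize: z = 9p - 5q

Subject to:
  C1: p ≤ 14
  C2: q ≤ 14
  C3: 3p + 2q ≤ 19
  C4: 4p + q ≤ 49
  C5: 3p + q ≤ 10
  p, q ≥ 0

min z = 9p - 5q

s.t.
  p + s1 = 14
  q + s2 = 14
  3p + 2q + s3 = 19
  4p + q + s4 = 49
  3p + q + s5 = 10
  p, q, s1, s2, s3, s4, s5 ≥ 0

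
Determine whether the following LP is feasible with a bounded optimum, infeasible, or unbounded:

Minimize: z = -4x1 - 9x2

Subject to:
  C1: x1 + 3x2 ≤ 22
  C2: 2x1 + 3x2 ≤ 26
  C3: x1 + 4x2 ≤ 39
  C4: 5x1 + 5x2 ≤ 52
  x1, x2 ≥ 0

Feasible with a bounded optimal solution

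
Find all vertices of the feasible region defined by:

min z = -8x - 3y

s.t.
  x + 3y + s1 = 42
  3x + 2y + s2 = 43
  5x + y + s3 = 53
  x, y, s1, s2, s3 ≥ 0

(0, 0), (10.6, 0), (9, 8), (6.429, 11.86), (0, 14)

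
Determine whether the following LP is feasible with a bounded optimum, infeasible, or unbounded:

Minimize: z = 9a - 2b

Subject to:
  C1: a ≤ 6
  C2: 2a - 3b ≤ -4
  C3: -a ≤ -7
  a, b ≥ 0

Infeasible (no feasible solution exists)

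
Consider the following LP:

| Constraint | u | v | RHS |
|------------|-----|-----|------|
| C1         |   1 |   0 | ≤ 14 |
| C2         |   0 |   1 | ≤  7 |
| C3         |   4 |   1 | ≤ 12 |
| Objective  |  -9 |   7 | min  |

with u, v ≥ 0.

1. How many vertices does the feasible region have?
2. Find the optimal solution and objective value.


1. 4
2. u = 3, v = 0, z = -27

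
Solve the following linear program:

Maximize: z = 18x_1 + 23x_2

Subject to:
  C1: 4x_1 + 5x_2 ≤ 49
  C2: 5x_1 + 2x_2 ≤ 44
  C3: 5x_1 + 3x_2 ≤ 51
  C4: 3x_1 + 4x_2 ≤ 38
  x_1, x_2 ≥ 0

Evaluate the objective at each vertex of the feasible region:
  z(0, 0) = 0
  z(8.8, 0) = 158.4
  z(7.176, 4.059) = 222.5
  z(6, 5) = 223  ←
  z(0, 9.5) = 218.5
The maximum is at x_1 = 6, x_2 = 5.

x_1 = 6, x_2 = 5, z = 223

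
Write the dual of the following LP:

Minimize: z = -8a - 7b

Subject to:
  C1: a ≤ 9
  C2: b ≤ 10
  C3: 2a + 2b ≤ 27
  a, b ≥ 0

Primal min cᵀx s.t. Ax ≤ b, x ≥ 0  →  Dual max −bᵀy s.t. Aᵀy ≥ −c, y ≥ 0.

Maximize: z = -9y1 - 10y2 - 27y3

Subject to:
  y1 + 2y3 ≥ 8
  y2 + 2y3 ≥ 7
  y1, y2, y3 ≥ 0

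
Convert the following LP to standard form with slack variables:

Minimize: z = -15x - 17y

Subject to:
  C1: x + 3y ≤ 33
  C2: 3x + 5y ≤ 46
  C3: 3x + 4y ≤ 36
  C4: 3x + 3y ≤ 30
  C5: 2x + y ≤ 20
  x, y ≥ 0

min z = -15x - 17y

s.t.
  x + 3y + s1 = 33
  3x + 5y + s2 = 46
  3x + 4y + s3 = 36
  3x + 3y + s4 = 30
  2x + y + s5 = 20
  x, y, s1, s2, s3, s4, s5 ≥ 0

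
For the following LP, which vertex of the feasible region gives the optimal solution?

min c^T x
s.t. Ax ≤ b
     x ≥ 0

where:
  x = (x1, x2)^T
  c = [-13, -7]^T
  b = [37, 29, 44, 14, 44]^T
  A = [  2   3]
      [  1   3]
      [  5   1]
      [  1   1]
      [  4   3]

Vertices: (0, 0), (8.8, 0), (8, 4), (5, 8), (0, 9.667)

Evaluate the objective at each vertex of the feasible region:
  z(0, 0) = 0
  z(8.8, 0) = -114.4
  z(8, 4) = -132  ←
  z(5, 8) = -121
  z(0, 9.667) = -67.67
The minimum is at x1 = 8, x2 = 4.

(8, 4)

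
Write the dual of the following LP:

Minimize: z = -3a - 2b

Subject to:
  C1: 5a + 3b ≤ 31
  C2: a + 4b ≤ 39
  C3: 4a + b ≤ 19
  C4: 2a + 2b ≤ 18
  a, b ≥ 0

Primal min cᵀx s.t. Ax ≤ b, x ≥ 0  →  Dual max −bᵀy s.t. Aᵀy ≥ −c, y ≥ 0.

Maximize: z = -31y1 - 39y2 - 19y3 - 18y4

Subject to:
  5y1 + y2 + 4y3 + 2y4 ≥ 3
  3y1 + 4y2 + y3 + 2y4 ≥ 2
  y1, y2, y3, y4 ≥ 0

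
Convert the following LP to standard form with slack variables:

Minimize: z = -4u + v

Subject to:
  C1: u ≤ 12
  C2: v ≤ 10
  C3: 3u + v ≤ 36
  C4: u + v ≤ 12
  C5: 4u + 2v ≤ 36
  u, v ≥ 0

min z = -4u + v

s.t.
  u + s1 = 12
  v + s2 = 10
  3u + v + s3 = 36
  u + v + s4 = 12
  4u + 2v + s5 = 36
  u, v, s1, s2, s3, s4, s5 ≥ 0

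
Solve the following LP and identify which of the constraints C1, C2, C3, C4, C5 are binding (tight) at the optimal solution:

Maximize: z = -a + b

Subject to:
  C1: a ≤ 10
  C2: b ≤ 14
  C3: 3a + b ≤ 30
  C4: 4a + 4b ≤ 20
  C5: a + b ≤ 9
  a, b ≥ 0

At a = 0, b = 5, compute slack b - a·x for each constraint:
  C1: 10 − 0 = 10  (slack)
  C2: 14 − 5 = 9  (slack)
  C3: 30 − 5 = 25  (slack)
  C4: 20 − 20 = 0  (binding)
  C5: 9 − 5 = 4  (slack)

Optimal: a = 0, b = 5
Binding: C4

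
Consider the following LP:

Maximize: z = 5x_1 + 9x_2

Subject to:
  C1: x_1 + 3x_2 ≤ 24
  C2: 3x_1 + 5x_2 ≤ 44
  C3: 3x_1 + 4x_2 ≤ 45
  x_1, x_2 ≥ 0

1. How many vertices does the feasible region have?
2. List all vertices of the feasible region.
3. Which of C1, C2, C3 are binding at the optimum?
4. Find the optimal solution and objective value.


1. 4
2. (0, 0), (14.67, 0), (3, 7), (0, 8)
3. C1, C2
4. x_1 = 3, x_2 = 7, z = 78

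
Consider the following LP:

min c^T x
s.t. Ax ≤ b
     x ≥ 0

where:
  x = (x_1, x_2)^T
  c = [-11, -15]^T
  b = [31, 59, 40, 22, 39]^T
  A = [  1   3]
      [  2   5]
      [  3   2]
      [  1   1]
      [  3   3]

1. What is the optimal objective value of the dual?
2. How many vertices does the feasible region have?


1. -179
2. 4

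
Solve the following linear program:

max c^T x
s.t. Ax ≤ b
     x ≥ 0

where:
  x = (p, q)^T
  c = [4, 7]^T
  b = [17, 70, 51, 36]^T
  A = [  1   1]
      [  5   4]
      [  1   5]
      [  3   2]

Evaluate the objective at each vertex of the feasible region:
  z(0, 0) = 0
  z(12, 0) = 48
  z(6, 9) = 87  ←
  z(0, 10.2) = 71.4
The maximum is at p = 6, q = 9.

p = 6, q = 9, z = 87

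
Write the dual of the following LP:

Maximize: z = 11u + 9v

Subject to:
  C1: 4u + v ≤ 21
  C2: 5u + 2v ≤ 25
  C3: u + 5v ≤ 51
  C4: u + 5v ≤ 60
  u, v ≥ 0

Primal max cᵀx s.t. Ax ≤ b, x ≥ 0  →  Dual min bᵀy s.t. Aᵀy ≥ c, y ≥ 0.

Minimize: z = 21y1 + 25y2 + 51y3 + 60y4

Subject to:
  4y1 + 5y2 + y3 + y4 ≥ 11
  y1 + 2y2 + 5y3 + 5y4 ≥ 9
  y1, y2, y3, y4 ≥ 0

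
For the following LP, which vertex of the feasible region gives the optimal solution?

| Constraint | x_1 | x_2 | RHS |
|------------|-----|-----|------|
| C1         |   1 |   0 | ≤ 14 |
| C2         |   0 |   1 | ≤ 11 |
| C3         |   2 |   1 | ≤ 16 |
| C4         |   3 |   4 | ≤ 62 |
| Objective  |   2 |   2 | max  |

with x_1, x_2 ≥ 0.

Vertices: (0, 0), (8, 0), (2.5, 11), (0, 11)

Evaluate the objective at each vertex of the feasible region:
  z(0, 0) = 0
  z(8, 0) = 16
  z(2.5, 11) = 27  ←
  z(0, 11) = 22
The maximum is at x_1 = 2.5, x_2 = 11.

(2.5, 11)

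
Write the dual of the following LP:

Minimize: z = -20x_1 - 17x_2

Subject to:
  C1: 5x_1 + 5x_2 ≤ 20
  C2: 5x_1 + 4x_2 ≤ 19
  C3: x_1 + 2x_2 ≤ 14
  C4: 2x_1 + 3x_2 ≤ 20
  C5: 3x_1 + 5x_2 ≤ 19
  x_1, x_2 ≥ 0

Primal min cᵀx s.t. Ax ≤ b, x ≥ 0  →  Dual max −bᵀy s.t. Aᵀy ≥ −c, y ≥ 0.

Maximize: z = -20y1 - 19y2 - 14y3 - 20y4 - 19y5

Subject to:
  5y1 + 5y2 + y3 + 2y4 + 3y5 ≥ 20
  5y1 + 4y2 + 2y3 + 3y4 + 5y5 ≥ 17
  y1, y2, y3, y4, y5 ≥ 0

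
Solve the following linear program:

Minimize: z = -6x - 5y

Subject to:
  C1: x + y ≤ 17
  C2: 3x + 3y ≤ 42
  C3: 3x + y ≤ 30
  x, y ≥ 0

Evaluate the objective at each vertex of the feasible region:
  z(0, 0) = 0
  z(10, 0) = -60
  z(8, 6) = -78  ←
  z(0, 14) = -70
The minimum is at x = 8, y = 6.

x = 8, y = 6, z = -78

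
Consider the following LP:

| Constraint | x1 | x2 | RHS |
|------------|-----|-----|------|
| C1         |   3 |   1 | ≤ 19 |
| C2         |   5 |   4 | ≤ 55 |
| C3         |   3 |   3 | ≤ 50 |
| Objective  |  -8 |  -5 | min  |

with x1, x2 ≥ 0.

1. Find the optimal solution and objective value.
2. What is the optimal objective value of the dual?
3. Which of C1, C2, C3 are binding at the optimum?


1. x1 = 3, x2 = 10, z = -74
2. -74
3. C1, C2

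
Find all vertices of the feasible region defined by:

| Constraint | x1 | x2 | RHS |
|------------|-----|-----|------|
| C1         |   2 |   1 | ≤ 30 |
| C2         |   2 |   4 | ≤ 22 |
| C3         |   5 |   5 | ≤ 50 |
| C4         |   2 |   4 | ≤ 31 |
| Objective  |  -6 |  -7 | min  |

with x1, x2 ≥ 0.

(0, 0), (10, 0), (9, 1), (0, 5.5)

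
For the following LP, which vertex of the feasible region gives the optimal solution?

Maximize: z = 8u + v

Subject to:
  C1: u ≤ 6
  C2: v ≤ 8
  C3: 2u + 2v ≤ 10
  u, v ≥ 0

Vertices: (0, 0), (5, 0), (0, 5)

Evaluate the objective at each vertex of the feasible region:
  z(0, 0) = 0
  z(5, 0) = 40  ←
  z(0, 5) = 5
The maximum is at u = 5, v = 0.

(5, 0)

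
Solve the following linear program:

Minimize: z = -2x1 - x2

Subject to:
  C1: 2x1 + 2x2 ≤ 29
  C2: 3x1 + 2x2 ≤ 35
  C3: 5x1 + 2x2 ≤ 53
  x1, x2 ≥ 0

Evaluate the objective at each vertex of the feasible region:
  z(0, 0) = 0
  z(10.6, 0) = -21.2
  z(9, 4) = -22  ←
  z(6, 8.5) = -20.5
  z(0, 14.5) = -14.5
The minimum is at x1 = 9, x2 = 4.

x1 = 9, x2 = 4, z = -22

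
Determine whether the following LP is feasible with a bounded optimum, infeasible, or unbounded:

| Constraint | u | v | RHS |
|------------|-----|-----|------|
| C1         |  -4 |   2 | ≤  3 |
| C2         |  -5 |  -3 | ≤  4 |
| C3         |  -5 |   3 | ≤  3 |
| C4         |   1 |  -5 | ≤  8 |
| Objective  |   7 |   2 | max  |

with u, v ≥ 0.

Unbounded (objective can increase without bound)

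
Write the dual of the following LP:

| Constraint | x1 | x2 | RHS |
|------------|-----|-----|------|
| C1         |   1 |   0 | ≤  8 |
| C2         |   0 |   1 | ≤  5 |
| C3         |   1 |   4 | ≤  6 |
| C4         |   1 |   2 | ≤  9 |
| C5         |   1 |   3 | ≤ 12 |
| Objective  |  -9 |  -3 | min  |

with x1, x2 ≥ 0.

Primal min cᵀx s.t. Ax ≤ b, x ≥ 0  →  Dual max −bᵀy s.t. Aᵀy ≥ −c, y ≥ 0.

Maximize: z = -8y1 - 5y2 - 6y3 - 9y4 - 12y5

Subject to:
  y1 + y3 + y4 + y5 ≥ 9
  y2 + 4y3 + 2y4 + 3y5 ≥ 3
  y1, y2, y3, y4, y5 ≥ 0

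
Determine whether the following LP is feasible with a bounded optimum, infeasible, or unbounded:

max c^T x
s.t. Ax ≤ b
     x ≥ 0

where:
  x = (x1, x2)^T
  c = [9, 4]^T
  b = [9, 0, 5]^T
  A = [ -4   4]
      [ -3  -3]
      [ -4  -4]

Unbounded (objective can increase without bound)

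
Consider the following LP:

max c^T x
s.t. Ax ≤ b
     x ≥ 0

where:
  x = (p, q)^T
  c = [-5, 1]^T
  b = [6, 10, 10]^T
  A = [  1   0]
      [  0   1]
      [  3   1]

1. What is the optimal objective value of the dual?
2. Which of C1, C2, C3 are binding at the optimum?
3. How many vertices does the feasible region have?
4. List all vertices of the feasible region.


1. 10
2. C2, C3
3. 3
4. (0, 0), (3.333, 0), (0, 10)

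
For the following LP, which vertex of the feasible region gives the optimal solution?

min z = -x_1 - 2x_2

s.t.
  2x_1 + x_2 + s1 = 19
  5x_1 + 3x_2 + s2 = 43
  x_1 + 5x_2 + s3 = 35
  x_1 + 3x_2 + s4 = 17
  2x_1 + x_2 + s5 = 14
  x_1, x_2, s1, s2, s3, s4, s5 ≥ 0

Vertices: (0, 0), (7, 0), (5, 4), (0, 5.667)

Evaluate the objective at each vertex of the feasible region:
  z(0, 0) = 0
  z(7, 0) = -7
  z(5, 4) = -13  ←
  z(0, 5.667) = -11.33
The minimum is at x_1 = 5, x_2 = 4.

(5, 4)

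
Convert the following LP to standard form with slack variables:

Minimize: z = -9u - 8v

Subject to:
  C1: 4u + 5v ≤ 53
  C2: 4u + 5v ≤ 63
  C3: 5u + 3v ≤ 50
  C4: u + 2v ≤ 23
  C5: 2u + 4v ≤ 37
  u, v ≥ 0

min z = -9u - 8v

s.t.
  4u + 5v + s1 = 53
  4u + 5v + s2 = 63
  5u + 3v + s3 = 50
  u + 2v + s4 = 23
  2u + 4v + s5 = 37
  u, v, s1, s2, s3, s4, s5 ≥ 0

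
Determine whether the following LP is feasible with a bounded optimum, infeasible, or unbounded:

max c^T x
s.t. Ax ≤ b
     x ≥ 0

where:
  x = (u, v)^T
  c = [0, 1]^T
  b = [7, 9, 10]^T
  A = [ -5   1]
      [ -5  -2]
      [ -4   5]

Unbounded (objective can increase without bound)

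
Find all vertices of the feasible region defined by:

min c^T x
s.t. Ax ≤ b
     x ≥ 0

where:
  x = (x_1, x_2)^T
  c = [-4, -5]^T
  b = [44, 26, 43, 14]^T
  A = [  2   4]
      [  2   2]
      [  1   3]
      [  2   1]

(0, 0), (7, 0), (2, 10), (0, 11)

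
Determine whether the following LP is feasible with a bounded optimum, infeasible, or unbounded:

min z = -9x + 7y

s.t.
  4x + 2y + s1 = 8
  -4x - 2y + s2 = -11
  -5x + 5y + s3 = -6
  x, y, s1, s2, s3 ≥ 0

Infeasible (no feasible solution exists)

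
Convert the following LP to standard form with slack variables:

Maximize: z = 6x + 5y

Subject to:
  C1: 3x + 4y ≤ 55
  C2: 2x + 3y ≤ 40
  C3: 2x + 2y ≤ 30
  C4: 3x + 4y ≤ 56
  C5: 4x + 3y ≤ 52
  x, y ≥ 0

max z = 6x + 5y

s.t.
  3x + 4y + s1 = 55
  2x + 3y + s2 = 40
  2x + 2y + s3 = 30
  3x + 4y + s4 = 56
  4x + 3y + s5 = 52
  x, y, s1, s2, s3, s4, s5 ≥ 0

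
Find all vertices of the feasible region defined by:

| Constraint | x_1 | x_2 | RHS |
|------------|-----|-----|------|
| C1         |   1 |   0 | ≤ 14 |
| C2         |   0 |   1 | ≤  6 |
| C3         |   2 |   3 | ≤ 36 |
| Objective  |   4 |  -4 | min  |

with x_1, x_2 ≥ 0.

(0, 0), (14, 0), (14, 2.667), (9, 6), (0, 6)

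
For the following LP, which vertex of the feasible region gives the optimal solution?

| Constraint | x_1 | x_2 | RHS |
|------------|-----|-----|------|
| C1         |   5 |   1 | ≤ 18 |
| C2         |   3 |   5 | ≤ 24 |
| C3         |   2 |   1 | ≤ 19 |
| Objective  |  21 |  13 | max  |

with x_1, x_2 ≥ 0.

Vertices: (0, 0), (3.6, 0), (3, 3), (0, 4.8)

Evaluate the objective at each vertex of the feasible region:
  z(0, 0) = 0
  z(3.6, 0) = 75.6
  z(3, 3) = 102  ←
  z(0, 4.8) = 62.4
The maximum is at x_1 = 3, x_2 = 3.

(3, 3)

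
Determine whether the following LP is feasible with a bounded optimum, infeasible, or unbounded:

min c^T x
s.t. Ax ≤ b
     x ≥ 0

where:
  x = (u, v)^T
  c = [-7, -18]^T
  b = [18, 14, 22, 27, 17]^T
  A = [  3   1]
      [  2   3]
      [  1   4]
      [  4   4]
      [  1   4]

Feasible with a bounded optimal solution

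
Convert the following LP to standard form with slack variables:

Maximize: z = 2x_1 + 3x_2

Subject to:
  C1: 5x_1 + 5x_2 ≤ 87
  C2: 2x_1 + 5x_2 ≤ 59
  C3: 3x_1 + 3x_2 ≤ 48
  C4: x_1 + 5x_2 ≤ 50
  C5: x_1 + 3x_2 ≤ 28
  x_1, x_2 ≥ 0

max z = 2x_1 + 3x_2

s.t.
  5x_1 + 5x_2 + s1 = 87
  2x_1 + 5x_2 + s2 = 59
  3x_1 + 3x_2 + s3 = 48
  x_1 + 5x_2 + s4 = 50
  x_1 + 3x_2 + s5 = 28
  x_1, x_2, s1, s2, s3, s4, s5 ≥ 0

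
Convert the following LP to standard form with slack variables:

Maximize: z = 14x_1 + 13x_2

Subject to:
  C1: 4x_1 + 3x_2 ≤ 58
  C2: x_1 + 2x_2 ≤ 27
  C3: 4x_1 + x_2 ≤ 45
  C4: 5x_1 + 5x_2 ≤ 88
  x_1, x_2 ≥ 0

max z = 14x_1 + 13x_2

s.t.
  4x_1 + 3x_2 + s1 = 58
  x_1 + 2x_2 + s2 = 27
  4x_1 + x_2 + s3 = 45
  5x_1 + 5x_2 + s4 = 88
  x_1, x_2, s1, s2, s3, s4 ≥ 0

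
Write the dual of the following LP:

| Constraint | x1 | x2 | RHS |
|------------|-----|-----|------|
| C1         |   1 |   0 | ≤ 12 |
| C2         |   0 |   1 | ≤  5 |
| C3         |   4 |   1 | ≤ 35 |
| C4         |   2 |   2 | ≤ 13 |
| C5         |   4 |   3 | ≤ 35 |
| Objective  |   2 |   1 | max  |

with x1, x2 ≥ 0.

Primal max cᵀx s.t. Ax ≤ b, x ≥ 0  →  Dual min bᵀy s.t. Aᵀy ≥ c, y ≥ 0.

Minimize: z = 12y1 + 5y2 + 35y3 + 13y4 + 35y5

Subject to:
  y1 + 4y3 + 2y4 + 4y5 ≥ 2
  y2 + y3 + 2y4 + 3y5 ≥ 1
  y1, y2, y3, y4, y5 ≥ 0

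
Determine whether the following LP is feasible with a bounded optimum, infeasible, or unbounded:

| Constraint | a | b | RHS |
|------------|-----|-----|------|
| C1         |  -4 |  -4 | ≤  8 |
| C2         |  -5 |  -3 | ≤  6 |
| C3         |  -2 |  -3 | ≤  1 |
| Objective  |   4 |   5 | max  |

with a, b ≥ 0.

Unbounded (objective can increase without bound)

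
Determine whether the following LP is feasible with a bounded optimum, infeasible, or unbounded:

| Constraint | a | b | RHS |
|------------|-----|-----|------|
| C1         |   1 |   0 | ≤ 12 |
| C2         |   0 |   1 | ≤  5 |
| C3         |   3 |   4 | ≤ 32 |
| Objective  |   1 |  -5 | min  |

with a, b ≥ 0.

Feasible with a bounded optimal solution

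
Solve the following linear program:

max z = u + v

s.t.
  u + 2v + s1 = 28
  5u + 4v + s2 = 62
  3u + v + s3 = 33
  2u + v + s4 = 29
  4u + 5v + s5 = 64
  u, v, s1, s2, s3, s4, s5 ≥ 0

Evaluate the objective at each vertex of the feasible region:
  z(0, 0) = 0
  z(11, 0) = 11
  z(10, 3) = 13
  z(6, 8) = 14  ←
  z(0, 12.8) = 12.8
The maximum is at u = 6, v = 8.

u = 6, v = 8, z = 14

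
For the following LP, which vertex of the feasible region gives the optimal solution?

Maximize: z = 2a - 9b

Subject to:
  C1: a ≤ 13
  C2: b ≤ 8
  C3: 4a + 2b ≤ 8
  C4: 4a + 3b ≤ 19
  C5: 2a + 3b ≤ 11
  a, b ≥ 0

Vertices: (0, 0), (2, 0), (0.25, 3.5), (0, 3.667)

Evaluate the objective at each vertex of the feasible region:
  z(0, 0) = 0
  z(2, 0) = 4  ←
  z(0.25, 3.5) = -31
  z(0, 3.667) = -33
The maximum is at a = 2, b = 0.

(2, 0)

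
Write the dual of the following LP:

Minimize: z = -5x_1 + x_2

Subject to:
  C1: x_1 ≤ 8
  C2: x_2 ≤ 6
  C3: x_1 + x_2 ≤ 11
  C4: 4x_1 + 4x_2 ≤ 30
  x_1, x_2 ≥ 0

Primal min cᵀx s.t. Ax ≤ b, x ≥ 0  →  Dual max −bᵀy s.t. Aᵀy ≥ −c, y ≥ 0.

Maximize: z = -8y1 - 6y2 - 11y3 - 30y4

Subject to:
  y1 + y3 + 4y4 ≥ 5
  y2 + y3 + 4y4 ≥ -1
  y1, y2, y3, y4 ≥ 0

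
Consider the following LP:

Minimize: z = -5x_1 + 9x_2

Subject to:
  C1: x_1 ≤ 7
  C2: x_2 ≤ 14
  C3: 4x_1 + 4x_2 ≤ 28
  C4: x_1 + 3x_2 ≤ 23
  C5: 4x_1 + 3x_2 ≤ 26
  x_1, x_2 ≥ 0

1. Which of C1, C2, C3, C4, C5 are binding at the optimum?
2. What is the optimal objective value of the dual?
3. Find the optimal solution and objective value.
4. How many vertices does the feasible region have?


1. C5
2. -32.5
3. x_1 = 6.5, x_2 = 0, z = -32.5
4. 4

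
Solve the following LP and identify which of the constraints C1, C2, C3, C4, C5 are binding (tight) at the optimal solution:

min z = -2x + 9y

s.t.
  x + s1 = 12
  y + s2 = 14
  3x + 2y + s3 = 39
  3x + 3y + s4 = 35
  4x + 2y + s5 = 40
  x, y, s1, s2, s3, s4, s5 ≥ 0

At x = 10, y = 0, compute slack b - a·x for each constraint:
  C1: 12 − 10 = 2  (slack)
  C2: 14 − 0 = 14  (slack)
  C3: 39 − 30 = 9  (slack)
  C4: 35 − 30 = 5  (slack)
  C5: 40 − 40 = 0  (binding)

Optimal: x = 10, y = 0
Binding: C5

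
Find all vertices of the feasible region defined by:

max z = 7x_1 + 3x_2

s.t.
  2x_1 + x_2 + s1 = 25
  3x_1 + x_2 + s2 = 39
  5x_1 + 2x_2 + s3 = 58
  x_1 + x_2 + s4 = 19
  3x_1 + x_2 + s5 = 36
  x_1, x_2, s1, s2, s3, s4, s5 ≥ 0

(0, 0), (11.6, 0), (8, 9), (6, 13), (0, 19)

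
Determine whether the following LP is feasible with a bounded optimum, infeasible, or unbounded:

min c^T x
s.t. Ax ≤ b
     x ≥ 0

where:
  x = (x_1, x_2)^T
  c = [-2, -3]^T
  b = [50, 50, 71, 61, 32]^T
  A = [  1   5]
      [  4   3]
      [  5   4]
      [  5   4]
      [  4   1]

Feasible with a bounded optimal solution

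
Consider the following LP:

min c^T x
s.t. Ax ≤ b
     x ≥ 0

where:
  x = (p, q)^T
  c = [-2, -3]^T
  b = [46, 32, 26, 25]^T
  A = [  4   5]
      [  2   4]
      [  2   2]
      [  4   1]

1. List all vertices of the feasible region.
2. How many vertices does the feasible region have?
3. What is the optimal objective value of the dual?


1. (0, 0), (6.25, 0), (4.938, 5.25), (4, 6), (0, 8)
2. 5
3. -26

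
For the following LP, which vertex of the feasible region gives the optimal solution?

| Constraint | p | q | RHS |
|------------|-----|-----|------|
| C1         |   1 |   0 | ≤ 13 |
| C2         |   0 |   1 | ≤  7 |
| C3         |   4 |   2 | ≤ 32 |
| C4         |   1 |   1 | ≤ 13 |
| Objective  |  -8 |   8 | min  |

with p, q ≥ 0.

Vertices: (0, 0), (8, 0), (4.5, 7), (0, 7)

Evaluate the objective at each vertex of the feasible region:
  z(0, 0) = 0
  z(8, 0) = -64  ←
  z(4.5, 7) = 20
  z(0, 7) = 56
The minimum is at p = 8, q = 0.

(8, 0)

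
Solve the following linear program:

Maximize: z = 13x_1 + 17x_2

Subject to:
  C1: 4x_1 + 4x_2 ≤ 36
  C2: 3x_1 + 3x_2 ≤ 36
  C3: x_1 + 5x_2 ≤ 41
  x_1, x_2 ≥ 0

Evaluate the objective at each vertex of the feasible region:
  z(0, 0) = 0
  z(9, 0) = 117
  z(1, 8) = 149  ←
  z(0, 8.2) = 139.4
The maximum is at x_1 = 1, x_2 = 8.

x_1 = 1, x_2 = 8, z = 149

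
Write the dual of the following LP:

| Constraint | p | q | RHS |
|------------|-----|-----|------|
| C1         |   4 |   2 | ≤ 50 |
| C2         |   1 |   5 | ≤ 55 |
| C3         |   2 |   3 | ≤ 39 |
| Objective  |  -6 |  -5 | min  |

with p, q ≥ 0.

Primal min cᵀx s.t. Ax ≤ b, x ≥ 0  →  Dual max −bᵀy s.t. Aᵀy ≥ −c, y ≥ 0.

Maximize: z = -50y1 - 55y2 - 39y3

Subject to:
  4y1 + y2 + 2y3 ≥ 6
  2y1 + 5y2 + 3y3 ≥ 5
  y1, y2, y3 ≥ 0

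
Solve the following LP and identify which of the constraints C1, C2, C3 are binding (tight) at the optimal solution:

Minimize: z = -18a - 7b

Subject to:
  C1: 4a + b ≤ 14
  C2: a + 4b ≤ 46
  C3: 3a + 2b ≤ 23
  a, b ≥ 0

At a = 1, b = 10, compute slack b - a·x for each constraint:
  C1: 14 − 14 = 0  (binding)
  C2: 46 − 41 = 5  (slack)
  C3: 23 − 23 = 0  (binding)

Optimal: a = 1, b = 10
Binding: C1, C3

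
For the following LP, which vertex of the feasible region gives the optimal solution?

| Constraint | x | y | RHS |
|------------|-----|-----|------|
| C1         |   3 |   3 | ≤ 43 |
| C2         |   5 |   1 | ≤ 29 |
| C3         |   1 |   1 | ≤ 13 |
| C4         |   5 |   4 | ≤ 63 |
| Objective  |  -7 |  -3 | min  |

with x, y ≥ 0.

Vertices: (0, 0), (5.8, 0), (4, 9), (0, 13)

Evaluate the objective at each vertex of the feasible region:
  z(0, 0) = 0
  z(5.8, 0) = -40.6
  z(4, 9) = -55  ←
  z(0, 13) = -39
The minimum is at x = 4, y = 9.

(4, 9)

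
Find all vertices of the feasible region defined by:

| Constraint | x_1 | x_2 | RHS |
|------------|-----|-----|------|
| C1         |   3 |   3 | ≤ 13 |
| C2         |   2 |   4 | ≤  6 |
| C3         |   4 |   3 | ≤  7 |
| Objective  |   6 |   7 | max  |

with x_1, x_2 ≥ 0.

(0, 0), (1.75, 0), (1, 1), (0, 1.5)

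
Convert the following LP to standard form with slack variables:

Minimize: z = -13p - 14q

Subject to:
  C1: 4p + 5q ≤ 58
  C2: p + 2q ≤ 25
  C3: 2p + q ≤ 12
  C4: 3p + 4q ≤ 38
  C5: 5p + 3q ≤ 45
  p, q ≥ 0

min z = -13p - 14q

s.t.
  4p + 5q + s1 = 58
  p + 2q + s2 = 25
  2p + q + s3 = 12
  3p + 4q + s4 = 38
  5p + 3q + s5 = 45
  p, q, s1, s2, s3, s4, s5 ≥ 0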